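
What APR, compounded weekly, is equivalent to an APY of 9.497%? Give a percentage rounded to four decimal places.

(1 + r/52)^52 − 1 = 0.09497, so 1 + r/52 = 1.09497^(1/52).
r/52 = 0.001746, so r = 0.090806 = 9.0806%.

9.0806%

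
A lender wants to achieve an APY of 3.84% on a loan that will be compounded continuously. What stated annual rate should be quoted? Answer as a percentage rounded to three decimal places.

Continuous: nominal r satisfies e^r − 1 = 0.0384.
r = ln(1 + 0.0384) = ln(1.0384) = 0.037681 = 3.768%.

3.768%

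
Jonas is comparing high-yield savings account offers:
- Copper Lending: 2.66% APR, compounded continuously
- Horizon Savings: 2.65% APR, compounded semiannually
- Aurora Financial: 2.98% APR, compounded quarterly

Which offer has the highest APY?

Copper Lending: e^0.0266 − 1 = 2.696%
Horizon Savings: (1 + 0.0265/2)^2 − 1 = 2.668%
Aurora Financial: (1 + 0.0298/4)^4 − 1 = 3.013%
The highest effective annual rate is Aurora Financial at 3.013%.

Aurora Financial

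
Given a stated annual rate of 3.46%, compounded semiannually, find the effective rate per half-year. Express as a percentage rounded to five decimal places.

1.73000%

With a nominal annual rate compounded semiannually, the periodic rate is the nominal rate divided by 2.
i = 0.0346 / 2 = 0.0173000 = 1.73000%.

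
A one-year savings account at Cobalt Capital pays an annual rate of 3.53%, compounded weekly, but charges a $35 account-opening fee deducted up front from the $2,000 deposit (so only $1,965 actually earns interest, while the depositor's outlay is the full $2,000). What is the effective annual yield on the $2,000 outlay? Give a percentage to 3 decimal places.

Value after one year: 1,965 × (1 + 0.0353/52)^52 = 1,965 × 1.035918 = $2,035.58.
Effective yield on the $2,000 outlay: 2,035.58 / 2,000 − 1 = 0.017789 = 1.779%.

1.779%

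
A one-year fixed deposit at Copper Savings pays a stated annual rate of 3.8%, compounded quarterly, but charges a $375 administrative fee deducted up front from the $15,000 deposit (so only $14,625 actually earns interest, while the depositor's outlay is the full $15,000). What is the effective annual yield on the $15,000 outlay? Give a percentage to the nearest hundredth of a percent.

1.26%

Value after one year: 14,625 × (1 + 0.038/4)^4 = 14,625 × 1.038545 = $15,188.72.
Effective yield on the $15,000 outlay: 15,188.72 / 15,000 − 1 = 0.012581 = 1.26%.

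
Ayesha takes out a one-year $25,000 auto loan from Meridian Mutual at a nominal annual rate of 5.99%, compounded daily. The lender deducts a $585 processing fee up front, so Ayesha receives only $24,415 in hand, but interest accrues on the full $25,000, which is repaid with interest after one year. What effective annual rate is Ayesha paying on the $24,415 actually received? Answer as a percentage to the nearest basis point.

Amount owed after one year: 25,000 × (1 + 0.0599/365)^365 = 25,000 × 1.061725 = $26,543.13.
Effective rate on net proceeds: 26,543.13 / 24,415 − 1 = 0.087165 = 8.72%.

8.72%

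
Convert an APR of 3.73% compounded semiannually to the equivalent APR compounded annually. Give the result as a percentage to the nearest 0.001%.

EAR = (1 + 0.0373/2)^2 − 1 = 0.037648.
Compounded annually, the equivalent nominal rate is the EAR itself: 3.765%.

3.765%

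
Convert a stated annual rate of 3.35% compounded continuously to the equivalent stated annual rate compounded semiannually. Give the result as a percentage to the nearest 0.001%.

EAR under continuous compounding: e^0.0335 − 1 = 0.034067.
Solve (1 + r/2)^2 = 1.034067: r/2 = 1.034067^(1/2) − 1 = 0.016891, so r = 0.033782 = 3.378%.

3.378%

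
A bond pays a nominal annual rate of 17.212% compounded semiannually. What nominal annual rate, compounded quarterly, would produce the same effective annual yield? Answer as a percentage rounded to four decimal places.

16.8568%

EAR = (1 + 0.17212/2)^2 − 1 = 0.179526.
Solve (1 + r/4)^4 = 1.179526: r/4 = 1.179526^(1/4) − 1 = 0.042142, so r = 0.168568 = 16.8568%.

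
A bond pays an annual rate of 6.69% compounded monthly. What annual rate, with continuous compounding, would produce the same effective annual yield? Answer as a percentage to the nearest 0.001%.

EAR = (1 + 0.0669/12)^12 − 1 = 0.068990.
Equivalent continuous rate: r = ln(1 + 0.068990) = 0.066714 = 6.671%.

6.671%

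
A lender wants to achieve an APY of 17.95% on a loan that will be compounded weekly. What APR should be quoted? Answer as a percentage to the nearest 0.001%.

16.535%

(1 + r/52)^52 − 1 = 0.1795, so 1 + r/52 = 1.1795^(1/52).
r/52 = 0.003180, so r = 0.165353 = 16.535%.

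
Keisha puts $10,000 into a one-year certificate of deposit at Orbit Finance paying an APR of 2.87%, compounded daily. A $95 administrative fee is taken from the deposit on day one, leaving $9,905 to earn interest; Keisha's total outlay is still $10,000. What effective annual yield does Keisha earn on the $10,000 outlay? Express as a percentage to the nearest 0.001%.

1.934%

Value after one year: 9,905 × (1 + 0.0287/365)^365 = 9,905 × 1.029115 = $10,193.38.
Effective yield on the $10,000 outlay: 10,193.38 / 10,000 − 1 = 0.019338 = 1.934%.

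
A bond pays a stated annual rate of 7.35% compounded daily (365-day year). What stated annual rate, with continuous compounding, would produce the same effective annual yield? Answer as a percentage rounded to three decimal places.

7.349%

EAR = (1 + 0.0735/365)^365 − 1 = 0.076261.
Equivalent continuous rate: r = ln(1 + 0.076261) = 0.073493 = 7.349%.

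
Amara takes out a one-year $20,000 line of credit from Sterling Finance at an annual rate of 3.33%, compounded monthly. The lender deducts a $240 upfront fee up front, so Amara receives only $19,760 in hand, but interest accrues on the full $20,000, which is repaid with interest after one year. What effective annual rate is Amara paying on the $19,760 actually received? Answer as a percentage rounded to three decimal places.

Amount owed after one year: 20,000 × (1 + 0.0333/12)^12 = 20,000 × 1.033813 = $20,676.26.
Effective rate on net proceeds: 20,676.26 / 19,760 − 1 = 0.046369 = 4.637%.

4.637%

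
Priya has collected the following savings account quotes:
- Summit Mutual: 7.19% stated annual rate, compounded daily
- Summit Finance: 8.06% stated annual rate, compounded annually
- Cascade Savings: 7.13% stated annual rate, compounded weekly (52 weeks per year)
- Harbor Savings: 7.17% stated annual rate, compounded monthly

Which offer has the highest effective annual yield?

Summit Finance

Summit Mutual: (1 + 0.0719/365)^365 − 1 = 7.454%
Summit Finance: compounded annually, EAR = 8.060%
Cascade Savings: (1 + 0.0713/52)^52 − 1 = 7.385%
Harbor Savings: (1 + 0.0717/12)^12 − 1 = 7.410%
The highest effective annual rate is Summit Finance at 8.060%.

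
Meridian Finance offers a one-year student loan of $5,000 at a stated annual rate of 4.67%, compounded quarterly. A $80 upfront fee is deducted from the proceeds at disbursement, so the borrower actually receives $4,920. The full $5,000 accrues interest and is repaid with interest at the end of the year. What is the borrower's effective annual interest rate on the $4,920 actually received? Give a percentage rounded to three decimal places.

Amount owed after one year: 5,000 × (1 + 0.0467/4)^4 = 5,000 × 1.047524 = $5,237.62.
Effective rate on net proceeds: 5,237.62 / 4,920 − 1 = 0.064557 = 6.456%.

6.456%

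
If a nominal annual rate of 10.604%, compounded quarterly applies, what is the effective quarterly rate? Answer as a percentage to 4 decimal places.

2.6510%

With a nominal annual rate compounded quarterly, the periodic rate is the nominal rate divided by 4.
i = 0.10604 / 4 = 0.0265100 = 2.6510%.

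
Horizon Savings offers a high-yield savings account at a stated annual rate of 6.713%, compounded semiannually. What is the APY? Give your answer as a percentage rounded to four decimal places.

6.8257%

EAR = (1 + 0.06713/2)^2 − 1.
= 1.068257 − 1 = 6.8257%.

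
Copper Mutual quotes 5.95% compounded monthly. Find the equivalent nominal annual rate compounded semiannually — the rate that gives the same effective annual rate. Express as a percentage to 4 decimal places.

EAR = (1 + 0.0595/12)^12 − 1 = 0.061150.
Solve (1 + r/2)^2 = 1.061150: r/2 = 1.061150^(1/2) − 1 = 0.030121, so r = 0.060242 = 6.0242%.

6.0242%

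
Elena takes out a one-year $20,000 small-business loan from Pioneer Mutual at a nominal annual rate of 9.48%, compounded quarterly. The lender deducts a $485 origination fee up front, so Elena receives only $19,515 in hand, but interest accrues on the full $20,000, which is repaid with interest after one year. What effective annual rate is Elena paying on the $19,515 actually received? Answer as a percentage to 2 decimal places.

Amount owed after one year: 20,000 × (1 + 0.0948/4)^4 = 20,000 × 1.098224 = $21,964.47.
Effective rate on net proceeds: 21,964.47 / 19,515 − 1 = 0.125518 = 12.55%.

12.55%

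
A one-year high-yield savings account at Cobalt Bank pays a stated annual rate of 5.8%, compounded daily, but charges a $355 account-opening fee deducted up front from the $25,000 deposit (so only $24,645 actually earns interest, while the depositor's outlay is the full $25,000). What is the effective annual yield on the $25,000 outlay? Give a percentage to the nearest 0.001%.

4.466%

Value after one year: 24,645 × (1 + 0.058/365)^365 = 24,645 × 1.059710 = $26,116.56.
Effective yield on the $25,000 outlay: 26,116.56 / 25,000 − 1 = 0.044662 = 4.466%.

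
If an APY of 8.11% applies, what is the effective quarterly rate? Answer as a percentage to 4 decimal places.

1.9686%

The per-quarter rate i satisfies (1 + i)^4 = 1 + 0.0811.
i = 1.0811^(1/4) − 1 = 0.0196860 = 1.9686%.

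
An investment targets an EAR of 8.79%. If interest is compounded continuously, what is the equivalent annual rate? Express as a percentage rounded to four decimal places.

Continuous: nominal r satisfies e^r − 1 = 0.0879.
r = ln(1 + 0.0879) = ln(1.0879) = 0.084249 = 8.4249%.

8.4249%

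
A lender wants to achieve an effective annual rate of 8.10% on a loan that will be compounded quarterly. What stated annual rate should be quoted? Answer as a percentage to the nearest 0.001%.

7.865%

(1 + r/4)^4 − 1 = 0.0810, so 1 + r/4 = 1.0810^(1/4).
r/4 = 0.019662, so r = 0.078650 = 7.865%.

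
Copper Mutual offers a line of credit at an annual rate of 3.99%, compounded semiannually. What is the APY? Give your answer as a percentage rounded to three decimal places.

EAR = (1 + 0.0399/2)^2 − 1.
= (1 + 0.019950)^2 − 1 = 1.040298 − 1 = 4.030%.

4.030%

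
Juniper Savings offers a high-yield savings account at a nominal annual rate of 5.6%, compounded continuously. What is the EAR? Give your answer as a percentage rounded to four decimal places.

5.7598%

With continuous compounding, EAR = e^0.056 − 1.
e^0.056 = 1.057598, so EAR = 0.057598 = 5.7598%.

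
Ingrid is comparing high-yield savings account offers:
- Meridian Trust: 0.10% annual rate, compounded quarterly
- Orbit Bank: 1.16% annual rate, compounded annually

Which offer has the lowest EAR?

Meridian Trust

Meridian Trust: (1 + 0.0010/4)^4 − 1 = 0.100%
Orbit Bank: compounded annually, EAR = 1.160%
The lowest effective annual rate is Meridian Trust at 0.100%.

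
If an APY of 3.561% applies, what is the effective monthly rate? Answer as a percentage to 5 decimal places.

The per-month rate i satisfies (1 + i)^12 = 1 + 0.03561.
i = 1.03561^(1/12) − 1 = 0.0029201 = 0.29201%.

0.29201%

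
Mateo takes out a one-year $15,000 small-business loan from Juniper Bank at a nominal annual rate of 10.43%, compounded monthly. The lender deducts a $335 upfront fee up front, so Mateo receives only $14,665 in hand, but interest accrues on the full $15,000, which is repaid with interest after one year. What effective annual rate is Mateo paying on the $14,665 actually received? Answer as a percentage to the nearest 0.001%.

13.478%

Amount owed after one year: 15,000 × (1 + 0.1043/12)^12 = 15,000 × 1.109433 = $16,641.50.
Effective rate on net proceeds: 16,641.50 / 14,665 − 1 = 0.134777 = 13.478%.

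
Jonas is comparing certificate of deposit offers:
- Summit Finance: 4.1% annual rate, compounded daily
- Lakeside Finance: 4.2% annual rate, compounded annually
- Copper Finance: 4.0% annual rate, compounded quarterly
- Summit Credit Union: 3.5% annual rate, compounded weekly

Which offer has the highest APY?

Lakeside Finance

Summit Finance: (1 + 0.041/365)^365 − 1 = 4.185%
Lakeside Finance: compounded annually, EAR = 4.200%
Copper Finance: (1 + 0.040/4)^4 − 1 = 4.060%
Summit Credit Union: (1 + 0.035/52)^52 − 1 = 3.561%
The highest effective annual rate is Lakeside Finance at 4.200%.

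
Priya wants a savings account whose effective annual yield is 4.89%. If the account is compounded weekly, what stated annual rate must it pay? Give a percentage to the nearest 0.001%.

4.776%

(1 + r/52)^52 − 1 = 0.0489, so 1 + r/52 = 1.0489^(1/52).
r/52 = 0.000919, so r = 0.047764 = 4.776%.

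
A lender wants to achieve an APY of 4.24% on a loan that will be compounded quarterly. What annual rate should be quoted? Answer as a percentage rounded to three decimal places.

4.174%

(1 + r/4)^4 − 1 = 0.0424, so 1 + r/4 = 1.0424^(1/4).
r/4 = 0.010436, so r = 0.041742 = 4.174%.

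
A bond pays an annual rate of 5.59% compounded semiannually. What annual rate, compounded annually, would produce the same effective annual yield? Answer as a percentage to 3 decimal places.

5.668%

EAR = (1 + 0.0559/2)^2 − 1 = 0.056681.
Compounded annually, the equivalent nominal rate is the EAR itself: 5.668%.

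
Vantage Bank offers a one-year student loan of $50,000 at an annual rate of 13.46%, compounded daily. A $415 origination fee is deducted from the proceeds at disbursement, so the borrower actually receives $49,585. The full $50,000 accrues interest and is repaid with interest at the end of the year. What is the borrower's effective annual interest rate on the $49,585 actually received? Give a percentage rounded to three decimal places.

Amount owed after one year: 50,000 × (1 + 0.1346/365)^365 = 50,000 × 1.144051 = $57,202.53.
Effective rate on net proceeds: 57,202.53 / 49,585 − 1 = 0.153626 = 15.363%.

15.363%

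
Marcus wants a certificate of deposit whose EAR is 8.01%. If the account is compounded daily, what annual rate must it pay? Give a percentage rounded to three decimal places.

7.706%

(1 + r/365)^365 − 1 = 0.0801, so 1 + r/365 = 1.0801^(1/365).
r/365 = 0.000211, so r = 0.077062 = 7.706%.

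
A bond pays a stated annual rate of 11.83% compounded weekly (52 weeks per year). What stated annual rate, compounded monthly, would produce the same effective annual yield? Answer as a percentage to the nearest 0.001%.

11.875%

EAR = (1 + 0.1183/52)^52 − 1 = 0.125431.
Solve (1 + r/12)^12 = 1.125431: r/12 = 1.125431^(1/12) − 1 = 0.009896, so r = 0.118749 = 11.875%.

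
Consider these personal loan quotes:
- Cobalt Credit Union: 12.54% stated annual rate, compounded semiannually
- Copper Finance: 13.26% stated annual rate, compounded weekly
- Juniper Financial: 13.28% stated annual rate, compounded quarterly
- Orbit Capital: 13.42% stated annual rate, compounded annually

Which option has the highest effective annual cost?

Cobalt Credit Union: (1 + 0.1254/2)^2 − 1 = 12.933%
Copper Finance: (1 + 0.1326/52)^52 − 1 = 14.160%
Juniper Financial: (1 + 0.1328/4)^4 − 1 = 13.956%
Orbit Capital: compounded annually, EAR = 13.420%
The highest effective annual rate is Copper Finance at 14.160%.

Copper Finance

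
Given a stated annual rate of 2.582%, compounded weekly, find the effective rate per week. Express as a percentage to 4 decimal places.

0.0497%

With a nominal annual rate compounded weekly, the periodic rate is the nominal rate divided by 52.
i = 0.02582 / 52 = 0.0004965 = 0.0497%.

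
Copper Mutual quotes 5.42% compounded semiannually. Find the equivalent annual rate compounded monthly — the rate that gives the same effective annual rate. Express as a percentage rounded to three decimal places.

5.360%

EAR = (1 + 0.0542/2)^2 − 1 = 0.054934.
Solve (1 + r/12)^12 = 1.054934: r/12 = 1.054934^(1/12) − 1 = 0.004466, so r = 0.053598 = 5.360%.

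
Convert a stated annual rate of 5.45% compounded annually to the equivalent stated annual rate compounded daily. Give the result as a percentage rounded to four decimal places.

Compounded annually, EAR = nominal = 0.054500.
Solve (1 + r/365)^365 = 1.054500: r/365 = 1.054500^(1/365) − 1 = 0.000145, so r = 0.053071 = 5.3071%.

5.3071%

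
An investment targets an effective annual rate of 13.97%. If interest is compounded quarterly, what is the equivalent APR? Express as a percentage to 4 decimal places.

(1 + r/4)^4 − 1 = 0.1397, so 1 + r/4 = 1.1397^(1/4).
r/4 = 0.033231, so r = 0.132926 = 13.2926%.

13.2926%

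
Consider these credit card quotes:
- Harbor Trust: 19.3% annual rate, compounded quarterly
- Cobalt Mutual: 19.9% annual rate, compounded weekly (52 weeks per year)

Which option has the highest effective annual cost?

Cobalt Mutual

Harbor Trust: (1 + 0.193/4)^4 − 1 = 20.742%
Cobalt Mutual: (1 + 0.199/52)^52 − 1 = 21.972%
The highest effective annual rate is Cobalt Mutual at 21.972%.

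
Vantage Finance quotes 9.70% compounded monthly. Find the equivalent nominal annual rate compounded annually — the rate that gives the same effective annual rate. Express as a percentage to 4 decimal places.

10.1431%

EAR = (1 + 0.0970/12)^12 − 1 = 0.101431.
Compounded annually, the equivalent nominal rate is the EAR itself: 10.1431%.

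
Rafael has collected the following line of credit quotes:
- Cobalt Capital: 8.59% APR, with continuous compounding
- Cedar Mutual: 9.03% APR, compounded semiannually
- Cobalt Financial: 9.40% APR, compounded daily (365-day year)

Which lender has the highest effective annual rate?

Cobalt Capital: e^0.0859 − 1 = 8.970%
Cedar Mutual: (1 + 0.0903/2)^2 − 1 = 9.234%
Cobalt Financial: (1 + 0.0940/365)^365 − 1 = 9.855%
The highest effective annual rate is Cobalt Financial at 9.855%.

Cobalt Financial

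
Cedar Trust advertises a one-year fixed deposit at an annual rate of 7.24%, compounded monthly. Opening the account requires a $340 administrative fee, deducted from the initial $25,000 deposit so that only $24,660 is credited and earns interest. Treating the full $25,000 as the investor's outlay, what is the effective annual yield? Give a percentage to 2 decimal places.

Value after one year: 24,660 × (1 + 0.0724/12)^12 = 24,660 × 1.074851 = $26,505.84.
Effective yield on the $25,000 outlay: 26,505.84 / 25,000 − 1 = 0.060233 = 6.02%.

6.02%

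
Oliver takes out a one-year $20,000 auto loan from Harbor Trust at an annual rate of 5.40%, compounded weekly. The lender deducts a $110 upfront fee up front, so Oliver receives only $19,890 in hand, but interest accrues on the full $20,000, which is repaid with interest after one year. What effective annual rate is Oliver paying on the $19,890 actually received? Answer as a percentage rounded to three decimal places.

Amount owed after one year: 20,000 × (1 + 0.0540/52)^52 = 20,000 × 1.055455 = $21,109.10.
Effective rate on net proceeds: 21,109.10 / 19,890 − 1 = 0.061292 = 6.129%.

6.129%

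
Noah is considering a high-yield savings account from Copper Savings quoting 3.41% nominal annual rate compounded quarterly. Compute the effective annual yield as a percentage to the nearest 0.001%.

3.454%

EAR = (1 + 0.0341/4)^4 − 1.
= 1.034539 − 1 = 3.454%.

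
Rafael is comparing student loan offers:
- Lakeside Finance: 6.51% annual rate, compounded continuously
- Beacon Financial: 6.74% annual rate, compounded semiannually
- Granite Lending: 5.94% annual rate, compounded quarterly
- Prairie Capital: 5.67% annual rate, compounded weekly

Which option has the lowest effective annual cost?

Prairie Capital

Lakeside Finance: e^0.0651 − 1 = 6.727%
Beacon Financial: (1 + 0.0674/2)^2 − 1 = 6.854%
Granite Lending: (1 + 0.0594/4)^4 − 1 = 6.074%
Prairie Capital: (1 + 0.0567/52)^52 − 1 = 5.831%
The lowest effective annual rate is Prairie Capital at 5.831%.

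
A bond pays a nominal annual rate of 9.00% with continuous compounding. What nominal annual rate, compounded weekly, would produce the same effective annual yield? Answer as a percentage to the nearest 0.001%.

EAR under continuous compounding: e^0.0900 − 1 = 0.094174.
Solve (1 + r/52)^52 = 1.094174: r/52 = 1.094174^(1/52) − 1 = 0.001732, so r = 0.090078 = 9.008%.

9.008%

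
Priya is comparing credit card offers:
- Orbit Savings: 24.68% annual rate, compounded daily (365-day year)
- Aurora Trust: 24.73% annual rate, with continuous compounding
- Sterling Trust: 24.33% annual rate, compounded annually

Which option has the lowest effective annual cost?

Orbit Savings: (1 + 0.2468/365)^365 − 1 = 27.982%
Aurora Trust: e^0.2473 − 1 = 28.056%
Sterling Trust: compounded annually, EAR = 24.330%
The lowest effective annual rate is Sterling Trust at 24.330%.

Sterling Trust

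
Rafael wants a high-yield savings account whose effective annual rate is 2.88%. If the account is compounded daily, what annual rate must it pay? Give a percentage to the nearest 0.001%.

(1 + r/365)^365 − 1 = 0.0288, so 1 + r/365 = 1.0288^(1/365).
r/365 = 0.000078, so r = 0.028394 = 2.839%.

2.839%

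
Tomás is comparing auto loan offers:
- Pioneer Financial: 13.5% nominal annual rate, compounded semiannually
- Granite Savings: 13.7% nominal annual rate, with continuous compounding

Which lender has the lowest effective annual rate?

Pioneer Financial

Pioneer Financial: (1 + 0.135/2)^2 − 1 = 13.956%
Granite Savings: e^0.137 − 1 = 14.683%
The lowest effective annual rate is Pioneer Financial at 13.956%.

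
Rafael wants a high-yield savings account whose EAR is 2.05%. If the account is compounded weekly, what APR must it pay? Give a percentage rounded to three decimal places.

2.030%

(1 + r/52)^52 − 1 = 0.0205, so 1 + r/52 = 1.0205^(1/52).
r/52 = 0.000390, so r = 0.020297 = 2.030%.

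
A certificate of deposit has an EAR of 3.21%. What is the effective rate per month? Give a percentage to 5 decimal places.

0.26364%

The per-month rate i satisfies (1 + i)^12 = 1 + 0.0321.
i = 1.0321^(1/12) − 1 = 0.0026364 = 0.26364%.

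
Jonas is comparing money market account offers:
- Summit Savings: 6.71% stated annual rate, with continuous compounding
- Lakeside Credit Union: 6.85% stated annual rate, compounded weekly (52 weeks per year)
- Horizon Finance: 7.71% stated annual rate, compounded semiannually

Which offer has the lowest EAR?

Summit Savings

Summit Savings: e^0.0671 − 1 = 6.940%
Lakeside Credit Union: (1 + 0.0685/52)^52 − 1 = 7.085%
Horizon Finance: (1 + 0.0771/2)^2 − 1 = 7.859%
The lowest effective annual rate is Summit Savings at 6.940%.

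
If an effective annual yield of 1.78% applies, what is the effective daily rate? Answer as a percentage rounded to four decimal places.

0.0048%

The per-day rate i satisfies (1 + i)^365 = 1 + 0.0178.
i = 1.0178^(1/365) − 1 = 0.0000483 = 0.0048%.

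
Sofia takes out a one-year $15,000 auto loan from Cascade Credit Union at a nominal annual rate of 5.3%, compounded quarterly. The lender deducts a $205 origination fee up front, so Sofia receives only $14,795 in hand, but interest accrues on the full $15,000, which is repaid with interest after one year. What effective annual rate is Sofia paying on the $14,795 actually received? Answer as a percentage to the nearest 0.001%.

Amount owed after one year: 15,000 × (1 + 0.053/4)^4 = 15,000 × 1.054063 = $15,810.94.
Effective rate on net proceeds: 15,810.94 / 14,795 − 1 = 0.068668 = 6.867%.

6.867%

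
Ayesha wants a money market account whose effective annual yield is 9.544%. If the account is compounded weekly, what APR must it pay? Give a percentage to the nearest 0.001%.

9.124%

(1 + r/52)^52 − 1 = 0.09544, so 1 + r/52 = 1.09544^(1/52).
r/52 = 0.001755, so r = 0.091236 = 9.124%.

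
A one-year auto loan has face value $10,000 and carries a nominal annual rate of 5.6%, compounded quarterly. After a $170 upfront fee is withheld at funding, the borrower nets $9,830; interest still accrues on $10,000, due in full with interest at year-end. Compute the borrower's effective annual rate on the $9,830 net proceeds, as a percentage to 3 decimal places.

7.547%

Amount owed after one year: 10,000 × (1 + 0.056/4)^4 = 10,000 × 1.057187 = $10,571.87.
Effective rate on net proceeds: 10,571.87 / 9,830 − 1 = 0.075470 = 7.547%.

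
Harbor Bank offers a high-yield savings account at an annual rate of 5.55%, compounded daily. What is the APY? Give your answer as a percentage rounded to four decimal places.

EAR = (1 + 0.0555/365)^365 − 1.
= (1 + 0.000152)^365 − 1 = 1.057065 − 1 = 5.7065%.

5.7065%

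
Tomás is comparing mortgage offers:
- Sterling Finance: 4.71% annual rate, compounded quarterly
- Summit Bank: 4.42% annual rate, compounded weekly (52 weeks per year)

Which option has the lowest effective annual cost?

Sterling Finance: (1 + 0.0471/4)^4 − 1 = 4.794%
Summit Bank: (1 + 0.0442/52)^52 − 1 = 4.517%
The lowest effective annual rate is Summit Bank at 4.517%.

Summit Bank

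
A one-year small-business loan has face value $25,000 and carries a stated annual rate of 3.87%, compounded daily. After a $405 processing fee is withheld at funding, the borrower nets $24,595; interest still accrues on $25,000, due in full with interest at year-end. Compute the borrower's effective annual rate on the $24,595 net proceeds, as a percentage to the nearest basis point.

5.66%

Amount owed after one year: 25,000 × (1 + 0.0387/365)^365 = 25,000 × 1.039456 = $25,986.41.
Effective rate on net proceeds: 25,986.41 / 24,595 − 1 = 0.056573 = 5.66%.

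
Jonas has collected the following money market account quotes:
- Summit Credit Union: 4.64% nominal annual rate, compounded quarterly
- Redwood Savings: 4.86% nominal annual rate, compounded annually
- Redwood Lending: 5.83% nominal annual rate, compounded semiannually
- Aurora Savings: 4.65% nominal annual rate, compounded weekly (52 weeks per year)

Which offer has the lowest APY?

Summit Credit Union: (1 + 0.0464/4)^4 − 1 = 4.721%
Redwood Savings: compounded annually, EAR = 4.860%
Redwood Lending: (1 + 0.0583/2)^2 − 1 = 5.915%
Aurora Savings: (1 + 0.0465/52)^52 − 1 = 4.758%
The lowest effective annual rate is Summit Credit Union at 4.721%.

Summit Credit Union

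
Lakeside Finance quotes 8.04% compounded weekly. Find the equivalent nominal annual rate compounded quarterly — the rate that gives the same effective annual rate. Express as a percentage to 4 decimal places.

8.1150%

EAR = (1 + 0.0804/52)^52 − 1 = 0.083653.
Solve (1 + r/4)^4 = 1.083653: r/4 = 1.083653^(1/4) − 1 = 0.020288, so r = 0.081150 = 8.1150%.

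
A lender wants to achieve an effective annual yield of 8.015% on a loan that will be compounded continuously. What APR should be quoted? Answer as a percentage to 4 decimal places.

7.7100%

Continuous: nominal r satisfies e^r − 1 = 0.08015.
r = ln(1 + 0.08015) = ln(1.08015) = 0.077100 = 7.7100%.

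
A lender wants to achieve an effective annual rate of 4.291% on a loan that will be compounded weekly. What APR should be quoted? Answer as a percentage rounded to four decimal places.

4.2032%

(1 + r/52)^52 − 1 = 0.04291, so 1 + r/52 = 1.04291^(1/52).
r/52 = 0.000808, so r = 0.042032 = 4.2032%.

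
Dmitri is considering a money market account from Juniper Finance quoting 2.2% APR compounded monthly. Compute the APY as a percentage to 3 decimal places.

EAR = (1 + 0.022/12)^12 − 1.
= (1 + 0.001833)^12 − 1 = 1.022223 − 1 = 2.222%.

2.222%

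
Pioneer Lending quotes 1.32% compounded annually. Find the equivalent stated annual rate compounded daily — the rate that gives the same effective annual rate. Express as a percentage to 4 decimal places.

Compounded annually, EAR = nominal = 0.013200.
Solve (1 + r/365)^365 = 1.013200: r/365 = 1.013200^(1/365) − 1 = 0.000036, so r = 0.013114 = 1.3114%.

1.3114%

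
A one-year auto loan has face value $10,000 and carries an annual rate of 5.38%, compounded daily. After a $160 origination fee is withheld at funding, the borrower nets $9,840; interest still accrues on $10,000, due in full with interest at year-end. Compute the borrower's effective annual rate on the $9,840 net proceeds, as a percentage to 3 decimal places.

7.243%

Amount owed after one year: 10,000 × (1 + 0.0538/365)^365 = 10,000 × 1.055269 = $10,552.69.
Effective rate on net proceeds: 10,552.69 / 9,840 − 1 = 0.072428 = 7.243%.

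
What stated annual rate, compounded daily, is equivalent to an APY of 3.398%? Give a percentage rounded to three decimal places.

3.342%

(1 + r/365)^365 − 1 = 0.03398, so 1 + r/365 = 1.03398^(1/365).
r/365 = 0.000092, so r = 0.033417 = 3.342%.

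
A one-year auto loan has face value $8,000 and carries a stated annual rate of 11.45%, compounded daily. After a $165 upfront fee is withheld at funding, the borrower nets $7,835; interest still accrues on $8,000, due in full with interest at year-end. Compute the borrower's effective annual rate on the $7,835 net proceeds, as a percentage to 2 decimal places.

Amount owed after one year: 8,000 × (1 + 0.1145/365)^365 = 8,000 × 1.121293 = $8,970.34.
Effective rate on net proceeds: 8,970.34 / 7,835 − 1 = 0.144906 = 14.49%.

14.49%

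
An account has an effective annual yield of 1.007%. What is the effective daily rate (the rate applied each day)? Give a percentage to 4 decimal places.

The per-day rate i satisfies (1 + i)^365 = 1 + 0.01007.
i = 1.01007^(1/365) − 1 = 0.0000275 = 0.0027%.

0.0027%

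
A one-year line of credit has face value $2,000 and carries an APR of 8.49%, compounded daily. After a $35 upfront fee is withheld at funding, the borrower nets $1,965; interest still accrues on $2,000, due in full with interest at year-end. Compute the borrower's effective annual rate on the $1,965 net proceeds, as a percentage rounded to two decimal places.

10.80%

Amount owed after one year: 2,000 × (1 + 0.0849/365)^365 = 2,000 × 1.088597 = $2,177.19.
Effective rate on net proceeds: 2,177.19 / 1,965 − 1 = 0.107987 = 10.80%.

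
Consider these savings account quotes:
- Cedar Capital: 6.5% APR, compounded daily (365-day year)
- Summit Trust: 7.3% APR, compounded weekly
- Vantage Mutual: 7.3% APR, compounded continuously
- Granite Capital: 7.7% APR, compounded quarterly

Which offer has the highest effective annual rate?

Granite Capital

Cedar Capital: (1 + 0.065/365)^365 − 1 = 6.715%
Summit Trust: (1 + 0.073/52)^52 − 1 = 7.568%
Vantage Mutual: e^0.073 − 1 = 7.573%
Granite Capital: (1 + 0.077/4)^4 − 1 = 7.925%
The highest effective annual rate is Granite Capital at 7.925%.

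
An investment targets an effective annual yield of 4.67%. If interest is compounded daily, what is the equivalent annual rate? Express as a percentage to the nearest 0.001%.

4.565%

(1 + r/365)^365 − 1 = 0.0467, so 1 + r/365 = 1.0467^(1/365).
r/365 = 0.000125, so r = 0.045645 = 4.565%.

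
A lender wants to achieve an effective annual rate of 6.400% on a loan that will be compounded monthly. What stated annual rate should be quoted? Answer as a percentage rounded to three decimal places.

6.220%

(1 + r/12)^12 − 1 = 0.06400, so 1 + r/12 = 1.06400^(1/12).
r/12 = 0.005183, so r = 0.062196 = 6.220%.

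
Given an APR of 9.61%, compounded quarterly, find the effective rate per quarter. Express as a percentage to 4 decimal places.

2.4025%

With a nominal annual rate compounded quarterly, the periodic rate is the nominal rate divided by 4.
i = 0.0961 / 4 = 0.0240250 = 2.4025%.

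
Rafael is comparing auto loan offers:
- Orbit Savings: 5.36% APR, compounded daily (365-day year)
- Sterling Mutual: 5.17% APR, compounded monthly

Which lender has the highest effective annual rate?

Orbit Savings

Orbit Savings: (1 + 0.0536/365)^365 − 1 = 5.506%
Sterling Mutual: (1 + 0.0517/12)^12 − 1 = 5.294%
The highest effective annual rate is Orbit Savings at 5.506%.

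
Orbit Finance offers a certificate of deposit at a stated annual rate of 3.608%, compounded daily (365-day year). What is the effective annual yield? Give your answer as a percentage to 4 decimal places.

3.6737%

EAR = (1 + 0.03608/365)^365 − 1.
= (1 + 0.000099)^365 − 1 = 1.036737 − 1 = 3.6737%.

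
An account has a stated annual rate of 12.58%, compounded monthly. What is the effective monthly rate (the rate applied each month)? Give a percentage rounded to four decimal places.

1.0483%

With a nominal annual rate compounded monthly, the periodic rate is the nominal rate divided by 12.
i = 0.1258 / 12 = 0.0104833 = 1.0483%.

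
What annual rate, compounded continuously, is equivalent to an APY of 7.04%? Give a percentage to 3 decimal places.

Continuous: nominal r satisfies e^r − 1 = 0.0704.
r = ln(1 + 0.0704) = ln(1.0704) = 0.068032 = 6.803%.

6.803%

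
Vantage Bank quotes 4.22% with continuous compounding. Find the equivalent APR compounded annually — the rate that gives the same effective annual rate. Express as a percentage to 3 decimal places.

EAR under continuous compounding: e^0.0422 − 1 = 0.043103.
Compounded annually, the equivalent nominal rate is the EAR itself: 4.310%.

4.310%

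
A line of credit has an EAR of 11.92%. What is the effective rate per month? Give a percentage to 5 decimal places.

0.94287%

The per-month rate i satisfies (1 + i)^12 = 1 + 0.1192.
i = 1.1192^(1/12) − 1 = 0.0094287 = 0.94287%.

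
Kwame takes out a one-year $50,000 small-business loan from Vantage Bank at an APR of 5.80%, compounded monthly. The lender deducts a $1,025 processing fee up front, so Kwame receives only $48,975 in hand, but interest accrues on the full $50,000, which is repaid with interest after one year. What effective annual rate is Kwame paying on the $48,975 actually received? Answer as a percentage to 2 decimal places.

8.17%

Amount owed after one year: 50,000 × (1 + 0.0580/12)^12 = 50,000 × 1.059567 = $52,978.35.
Effective rate on net proceeds: 52,978.35 / 48,975 − 1 = 0.081743 = 8.17%.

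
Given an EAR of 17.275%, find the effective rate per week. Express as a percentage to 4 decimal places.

The per-week rate i satisfies (1 + i)^52 = 1 + 0.17275.
i = 1.17275^(1/52) − 1 = 0.0030692 = 0.3069%.

0.3069%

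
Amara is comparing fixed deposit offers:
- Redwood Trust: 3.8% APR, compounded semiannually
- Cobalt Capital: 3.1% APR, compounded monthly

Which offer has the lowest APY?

Redwood Trust: (1 + 0.038/2)^2 − 1 = 3.836%
Cobalt Capital: (1 + 0.031/12)^12 − 1 = 3.144%
The lowest effective annual rate is Cobalt Capital at 3.144%.

Cobalt Capital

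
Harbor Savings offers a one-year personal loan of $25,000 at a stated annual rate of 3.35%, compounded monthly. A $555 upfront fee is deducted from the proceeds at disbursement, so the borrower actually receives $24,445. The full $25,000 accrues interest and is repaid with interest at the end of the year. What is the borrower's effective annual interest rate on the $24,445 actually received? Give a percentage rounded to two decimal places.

5.75%

Amount owed after one year: 25,000 × (1 + 0.0335/12)^12 = 25,000 × 1.034019 = $25,850.48.
Effective rate on net proceeds: 25,850.48 / 24,445 − 1 = 0.057496 = 5.75%.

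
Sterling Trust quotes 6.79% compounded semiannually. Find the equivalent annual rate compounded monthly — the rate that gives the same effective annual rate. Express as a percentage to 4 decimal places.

EAR = (1 + 0.0679/2)^2 − 1 = 0.069053.
Solve (1 + r/12)^12 = 1.069053: r/12 = 1.069053^(1/12) − 1 = 0.005580, so r = 0.066959 = 6.6959%.

6.6959%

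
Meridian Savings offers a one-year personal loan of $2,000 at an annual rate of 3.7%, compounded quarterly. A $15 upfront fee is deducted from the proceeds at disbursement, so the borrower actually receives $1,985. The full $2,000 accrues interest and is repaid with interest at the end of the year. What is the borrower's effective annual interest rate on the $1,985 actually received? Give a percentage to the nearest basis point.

4.54%

Amount owed after one year: 2,000 × (1 + 0.037/4)^4 = 2,000 × 1.037517 = $2,075.03.
Effective rate on net proceeds: 2,075.03 / 1,985 − 1 = 0.045357 = 4.54%.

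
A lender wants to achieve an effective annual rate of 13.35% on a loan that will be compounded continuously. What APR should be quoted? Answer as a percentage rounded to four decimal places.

12.5310%

Continuous: nominal r satisfies e^r − 1 = 0.1335.
r = ln(1 + 0.1335) = ln(1.1335) = 0.125310 = 12.5310%.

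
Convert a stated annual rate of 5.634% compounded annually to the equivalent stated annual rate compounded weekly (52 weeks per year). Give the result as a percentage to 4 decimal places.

Compounded annually, EAR = nominal = 0.056340.
Solve (1 + r/52)^52 = 1.056340: r/52 = 1.056340^(1/52) − 1 = 0.001055, so r = 0.054839 = 5.4839%.

5.4839%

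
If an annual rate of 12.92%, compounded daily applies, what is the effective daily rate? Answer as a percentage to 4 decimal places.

0.0354%

With a nominal annual rate compounded daily, the periodic rate is the nominal rate divided by 365.
i = 0.1292 / 365 = 0.0003540 = 0.0354%.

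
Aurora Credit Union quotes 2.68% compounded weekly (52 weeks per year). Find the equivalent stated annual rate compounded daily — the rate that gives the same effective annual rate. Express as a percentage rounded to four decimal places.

2.6794%

EAR = (1 + 0.0268/52)^52 − 1 = 0.027155.
Solve (1 + r/365)^365 = 1.027155: r/365 = 1.027155^(1/365) − 1 = 0.000073, so r = 0.026794 = 2.6794%.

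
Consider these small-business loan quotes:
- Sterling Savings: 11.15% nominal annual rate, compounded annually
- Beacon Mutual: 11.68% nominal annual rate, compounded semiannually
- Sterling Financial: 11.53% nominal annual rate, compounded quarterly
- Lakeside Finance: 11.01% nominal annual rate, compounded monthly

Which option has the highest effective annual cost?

Sterling Financial

Sterling Savings: compounded annually, EAR = 11.150%
Beacon Mutual: (1 + 0.1168/2)^2 − 1 = 12.021%
Sterling Financial: (1 + 0.1153/4)^4 − 1 = 12.038%
Lakeside Finance: (1 + 0.1101/12)^12 − 1 = 11.583%
The highest effective annual rate is Sterling Financial at 12.038%.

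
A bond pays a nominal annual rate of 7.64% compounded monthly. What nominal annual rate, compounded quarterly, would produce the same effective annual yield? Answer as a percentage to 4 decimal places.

EAR = (1 + 0.0764/12)^12 − 1 = 0.079133.
Solve (1 + r/4)^4 = 1.079133: r/4 = 1.079133^(1/4) − 1 = 0.019222, so r = 0.076887 = 7.6887%.

7.6887%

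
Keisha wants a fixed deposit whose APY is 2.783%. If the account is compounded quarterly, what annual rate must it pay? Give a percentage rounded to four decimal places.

(1 + r/4)^4 − 1 = 0.02783, so 1 + r/4 = 1.02783^(1/4).
r/4 = 0.006886, so r = 0.027544 = 2.7544%.

2.7544%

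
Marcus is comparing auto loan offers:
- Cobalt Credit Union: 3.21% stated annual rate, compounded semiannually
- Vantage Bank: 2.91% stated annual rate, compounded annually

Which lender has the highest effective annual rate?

Cobalt Credit Union

Cobalt Credit Union: (1 + 0.0321/2)^2 − 1 = 3.236%
Vantage Bank: compounded annually, EAR = 2.910%
The highest effective annual rate is Cobalt Credit Union at 3.236%.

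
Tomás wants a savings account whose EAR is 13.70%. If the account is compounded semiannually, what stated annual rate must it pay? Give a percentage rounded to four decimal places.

13.2604%

(1 + r/2)^2 − 1 = 0.1370, so 1 + r/2 = 1.1370^(1/2).
r/2 = 0.066302, so r = 0.132604 = 13.2604%.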